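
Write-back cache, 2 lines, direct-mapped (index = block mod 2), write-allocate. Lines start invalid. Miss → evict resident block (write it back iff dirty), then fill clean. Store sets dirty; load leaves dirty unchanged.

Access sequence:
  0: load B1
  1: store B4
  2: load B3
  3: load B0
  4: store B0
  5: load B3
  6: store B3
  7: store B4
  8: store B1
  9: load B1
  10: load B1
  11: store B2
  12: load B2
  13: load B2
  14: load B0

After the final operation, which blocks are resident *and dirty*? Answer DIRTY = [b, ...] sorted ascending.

DIRTY = [1]

  0 | R B1 → L1 miss [-]
  1 | W B4 → L0 miss [D]
  2 | R B3 → L1 miss [-]
  3 | R B0 → L0 miss wb→B4 [-]
  4 | W B0 → L0 hit [D]
  5 | R B3 → L1 hit [-]
  6 | W B3 → L1 hit [D]
  7 | W B4 → L0 miss wb→B0 [D]
  8 | W B1 → L1 miss wb→B3 [D]
  9 | R B1 → L1 hit [D]
  10 | R B1 → L1 hit [D]
  11 | W B2 → L0 miss wb→B4 [D]
  12 | R B2 → L0 hit [D]
  13 | R B2 → L0 hit [D]
  14 | R B0 → L0 miss wb→B2 [-]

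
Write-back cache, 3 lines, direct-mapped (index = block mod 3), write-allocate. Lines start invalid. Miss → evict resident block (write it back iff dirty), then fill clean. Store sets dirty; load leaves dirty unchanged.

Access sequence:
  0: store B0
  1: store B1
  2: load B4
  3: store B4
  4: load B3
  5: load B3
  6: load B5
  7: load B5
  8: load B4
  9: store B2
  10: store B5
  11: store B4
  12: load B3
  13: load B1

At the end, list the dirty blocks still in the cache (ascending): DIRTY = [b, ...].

0: W B0 → L0 miss [D]
1: W B1 → L1 miss [D]
2: R B4 → L1 miss wb→B1 [-]
3: W B4 → L1 hit [D]
4: R B3 → L0 miss wb→B0 [-]
5: R B3 → L0 hit [-]
6: R B5 → L2 miss [-]
7: R B5 → L2 hit [-]
8: R B4 → L1 hit [D]
9: W B2 → L2 miss [D]
10: W B5 → L2 miss wb→B2 [D]
11: W B4 → L1 hit [D]
12: R B3 → L0 hit [-]
13: R B1 → L1 miss wb→B4 [-]

DIRTY = [5]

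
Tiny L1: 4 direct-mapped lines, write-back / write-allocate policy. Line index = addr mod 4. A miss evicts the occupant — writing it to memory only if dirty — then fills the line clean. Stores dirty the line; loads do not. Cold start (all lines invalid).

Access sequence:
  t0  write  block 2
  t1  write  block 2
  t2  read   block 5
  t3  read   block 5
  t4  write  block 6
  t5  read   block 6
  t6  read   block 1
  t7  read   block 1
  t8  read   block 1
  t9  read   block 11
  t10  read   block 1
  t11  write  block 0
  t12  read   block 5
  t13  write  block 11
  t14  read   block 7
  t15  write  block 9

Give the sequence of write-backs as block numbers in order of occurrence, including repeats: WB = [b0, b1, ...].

WB = [2, 11]

  0 | W B2 → L2 miss [D]
  1 | W B2 → L2 hit [D]
  2 | R B5 → L1 miss [-]
  3 | R B5 → L1 hit [-]
  4 | W B6 → L2 miss wb→B2 [D]
  5 | R B6 → L2 hit [D]
  6 | R B1 → L1 miss [-]
  7 | R B1 → L1 hit [-]
  8 | R B1 → L1 hit [-]
  9 | R B11 → L3 miss [-]
  10 | R B1 → L1 hit [-]
  11 | W B0 → L0 miss [D]
  12 | R B5 → L1 miss [-]
  13 | W B11 → L3 hit [D]
  14 | R B7 → L3 miss wb→B11 [-]
  15 | W B9 → L1 miss [D]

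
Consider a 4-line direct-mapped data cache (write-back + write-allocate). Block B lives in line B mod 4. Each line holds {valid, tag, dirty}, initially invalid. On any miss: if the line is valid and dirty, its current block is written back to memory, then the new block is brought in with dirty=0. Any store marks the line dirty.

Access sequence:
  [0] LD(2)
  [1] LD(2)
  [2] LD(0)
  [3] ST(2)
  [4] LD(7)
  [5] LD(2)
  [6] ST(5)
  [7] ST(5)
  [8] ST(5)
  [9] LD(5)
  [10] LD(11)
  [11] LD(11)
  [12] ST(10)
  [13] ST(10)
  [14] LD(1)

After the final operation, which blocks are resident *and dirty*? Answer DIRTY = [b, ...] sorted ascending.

DIRTY = [10]

0: R B2 → L2 miss [-]
1: R B2 → L2 hit [-]
2: R B0 → L0 miss [-]
3: W B2 → L2 hit [D]
4: R B7 → L3 miss [-]
5: R B2 → L2 hit [D]
6: W B5 → L1 miss [D]
7: W B5 → L1 hit [D]
8: W B5 → L1 hit [D]
9: R B5 → L1 hit [D]
10: R B11 → L3 miss [-]
11: R B11 → L3 hit [-]
12: W B10 → L2 miss wb→B2 [D]
13: W B10 → L2 hit [D]
14: R B1 → L1 miss wb→B5 [-]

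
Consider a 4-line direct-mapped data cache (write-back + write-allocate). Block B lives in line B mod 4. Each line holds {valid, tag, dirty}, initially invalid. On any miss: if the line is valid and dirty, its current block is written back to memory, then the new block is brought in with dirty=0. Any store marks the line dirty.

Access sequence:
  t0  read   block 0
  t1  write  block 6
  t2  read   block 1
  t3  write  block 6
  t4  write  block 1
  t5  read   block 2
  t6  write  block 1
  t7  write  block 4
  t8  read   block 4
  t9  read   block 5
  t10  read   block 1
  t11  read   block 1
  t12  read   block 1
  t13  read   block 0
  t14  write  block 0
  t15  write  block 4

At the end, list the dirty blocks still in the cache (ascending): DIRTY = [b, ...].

DIRTY = [4]

0: R B0 -> L0 miss  d=-]
1: W B6 -> L2 miss  d=D]
2: R B1 -> L1 miss  d=-]
3: W B6 -> L2 hit  d=D]
4: W B1 -> L1 hit  d=D]
5: R B2 -> L2 miss wb->B6  d=-]
6: W B1 -> L1 hit  d=D]
7: W B4 -> L0 miss  d=D]
8: R B4 -> L0 hit  d=D]
9: R B5 -> L1 miss wb->B1  d=-]
10: R B1 -> L1 miss  d=-]
11: R B1 -> L1 hit  d=-]
12: R B1 -> L1 hit  d=-]
13: R B0 -> L0 miss wb->B4  d=-]
14: W B0 -> L0 hit  d=D]
15: W B4 -> L0 miss wb->B0  d=D]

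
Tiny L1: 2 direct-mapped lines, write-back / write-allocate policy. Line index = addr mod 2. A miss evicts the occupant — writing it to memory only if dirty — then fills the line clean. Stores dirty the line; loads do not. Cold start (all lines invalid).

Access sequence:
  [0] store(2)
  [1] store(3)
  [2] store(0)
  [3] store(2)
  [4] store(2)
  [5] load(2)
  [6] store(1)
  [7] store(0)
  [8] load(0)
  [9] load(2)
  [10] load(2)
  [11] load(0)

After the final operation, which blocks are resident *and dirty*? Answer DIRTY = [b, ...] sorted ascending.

DIRTY = [1]

0: W B2 -> L0 miss  d=D]
1: W B3 -> L1 miss  d=D]
2: W B0 -> L0 miss wb->B2  d=D]
3: W B2 -> L0 miss wb->B0  d=D]
4: W B2 -> L0 hit  d=D]
5: R B2 -> L0 hit  d=D]
6: W B1 -> L1 miss wb->B3  d=D]
7: W B0 -> L0 miss wb->B2  d=D]
8: R B0 -> L0 hit  d=D]
9: R B2 -> L0 miss wb->B0  d=-]
10: R B2 -> L0 hit  d=-]
11: R B0 -> L0 miss  d=-]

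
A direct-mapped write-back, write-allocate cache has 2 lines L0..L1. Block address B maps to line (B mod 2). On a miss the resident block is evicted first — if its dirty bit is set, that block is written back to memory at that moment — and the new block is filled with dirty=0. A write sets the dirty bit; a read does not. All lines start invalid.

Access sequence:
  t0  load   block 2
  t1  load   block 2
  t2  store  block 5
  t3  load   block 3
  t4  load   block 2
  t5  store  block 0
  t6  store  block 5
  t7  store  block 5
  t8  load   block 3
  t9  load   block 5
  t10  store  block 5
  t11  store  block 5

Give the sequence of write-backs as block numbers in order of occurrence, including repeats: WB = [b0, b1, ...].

  0 | R B2 → L0 miss [-]
  1 | R B2 → L0 hit [-]
  2 | W B5 → L1 miss [D]
  3 | R B3 → L1 miss wb→B5 [-]
  4 | R B2 → L0 hit [-]
  5 | W B0 → L0 miss [D]
  6 | W B5 → L1 miss [D]
  7 | W B5 → L1 hit [D]
  8 | R B3 → L1 miss wb→B5 [-]
  9 | R B5 → L1 miss [-]
  10 | W B5 → L1 hit [D]
  11 | W B5 → L1 hit [D]

WB = [5, 5]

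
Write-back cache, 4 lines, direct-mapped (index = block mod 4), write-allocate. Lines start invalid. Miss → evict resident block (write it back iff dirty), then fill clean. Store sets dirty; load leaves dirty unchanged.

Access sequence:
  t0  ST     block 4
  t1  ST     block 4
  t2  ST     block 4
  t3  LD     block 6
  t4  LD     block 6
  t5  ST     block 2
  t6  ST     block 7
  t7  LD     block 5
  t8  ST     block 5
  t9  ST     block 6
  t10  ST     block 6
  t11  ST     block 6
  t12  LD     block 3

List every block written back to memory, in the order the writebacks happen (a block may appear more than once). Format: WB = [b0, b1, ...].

0: W B4 → L0 miss [D]
1: W B4 → L0 hit [D]
2: W B4 → L0 hit [D]
3: R B6 → L2 miss [-]
4: R B6 → L2 hit [-]
5: W B2 → L2 miss [D]
6: W B7 → L3 miss [D]
7: R B5 → L1 miss [-]
8: W B5 → L1 hit [D]
9: W B6 → L2 miss wb→B2 [D]
10: W B6 → L2 hit [D]
11: W B6 → L2 hit [D]
12: R B3 → L3 miss wb→B7 [-]

WB = [2, 7]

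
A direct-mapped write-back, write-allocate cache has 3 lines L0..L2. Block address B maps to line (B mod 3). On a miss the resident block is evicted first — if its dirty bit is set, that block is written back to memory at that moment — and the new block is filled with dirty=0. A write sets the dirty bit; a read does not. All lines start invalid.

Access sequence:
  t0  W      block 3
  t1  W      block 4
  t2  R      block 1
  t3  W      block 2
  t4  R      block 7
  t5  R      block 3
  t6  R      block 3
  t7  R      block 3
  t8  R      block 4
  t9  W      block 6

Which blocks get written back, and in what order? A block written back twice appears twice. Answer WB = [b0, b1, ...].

0: W B3 → L0 miss [D]
1: W B4 → L1 miss [D]
2: R B1 → L1 miss wb→B4 [-]
3: W B2 → L2 miss [D]
4: R B7 → L1 miss [-]
5: R B3 → L0 hit [D]
6: R B3 → L0 hit [D]
7: R B3 → L0 hit [D]
8: R B4 → L1 miss [-]
9: W B6 → L0 miss wb→B3 [D]

WB = [4, 3]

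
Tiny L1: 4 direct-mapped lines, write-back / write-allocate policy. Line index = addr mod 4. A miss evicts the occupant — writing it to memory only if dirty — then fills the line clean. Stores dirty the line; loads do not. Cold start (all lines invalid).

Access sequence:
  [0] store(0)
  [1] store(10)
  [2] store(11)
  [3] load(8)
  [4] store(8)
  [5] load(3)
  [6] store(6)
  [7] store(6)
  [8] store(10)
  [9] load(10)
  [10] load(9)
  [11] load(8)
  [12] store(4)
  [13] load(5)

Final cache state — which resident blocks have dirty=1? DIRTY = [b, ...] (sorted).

DIRTY = [4, 10]

  0 | W B0 → L0 miss [D]
  1 | W B10 → L2 miss [D]
  2 | W B11 → L3 miss [D]
  3 | R B8 → L0 miss wb→B0 [-]
  4 | W B8 → L0 hit [D]
  5 | R B3 → L3 miss wb→B11 [-]
  6 | W B6 → L2 miss wb→B10 [D]
  7 | W B6 → L2 hit [D]
  8 | W B10 → L2 miss wb→B6 [D]
  9 | R B10 → L2 hit [D]
  10 | R B9 → L1 miss [-]
  11 | R B8 → L0 hit [D]
  12 | W B4 → L0 miss wb→B8 [D]
  13 | R B5 → L1 miss [-]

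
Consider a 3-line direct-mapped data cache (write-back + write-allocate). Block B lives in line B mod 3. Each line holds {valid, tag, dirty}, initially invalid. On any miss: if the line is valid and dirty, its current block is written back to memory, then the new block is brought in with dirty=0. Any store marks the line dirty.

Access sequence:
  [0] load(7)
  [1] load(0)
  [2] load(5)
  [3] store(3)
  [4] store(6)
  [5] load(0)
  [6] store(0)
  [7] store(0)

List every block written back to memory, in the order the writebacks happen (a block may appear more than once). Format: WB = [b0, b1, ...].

WB = [3, 6]

0: R B7 → L1 miss [-]
1: R B0 → L0 miss [-]
2: R B5 → L2 miss [-]
3: W B3 → L0 miss [D]
4: W B6 → L0 miss wb→B3 [D]
5: R B0 → L0 miss wb→B6 [-]
6: W B0 → L0 hit [D]
7: W B0 → L0 hit [D]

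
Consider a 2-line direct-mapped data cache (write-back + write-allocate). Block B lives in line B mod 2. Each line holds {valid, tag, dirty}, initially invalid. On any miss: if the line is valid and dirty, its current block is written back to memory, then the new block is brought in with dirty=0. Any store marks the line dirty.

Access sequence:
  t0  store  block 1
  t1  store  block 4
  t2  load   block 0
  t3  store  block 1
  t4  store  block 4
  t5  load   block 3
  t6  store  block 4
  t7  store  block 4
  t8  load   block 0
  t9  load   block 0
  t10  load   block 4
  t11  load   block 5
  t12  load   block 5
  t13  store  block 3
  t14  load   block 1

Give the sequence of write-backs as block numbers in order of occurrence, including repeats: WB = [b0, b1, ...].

WB = [4, 1, 4, 3]

0: W B1 → L1 miss [D]
1: W B4 → L0 miss [D]
2: R B0 → L0 miss wb→B4 [-]
3: W B1 → L1 hit [D]
4: W B4 → L0 miss [D]
5: R B3 → L1 miss wb→B1 [-]
6: W B4 → L0 hit [D]
7: W B4 → L0 hit [D]
8: R B0 → L0 miss wb→B4 [-]
9: R B0 → L0 hit [-]
10: R B4 → L0 miss [-]
11: R B5 → L1 miss [-]
12: R B5 → L1 hit [-]
13: W B3 → L1 miss [D]
14: R B1 → L1 miss wb→B3 [-]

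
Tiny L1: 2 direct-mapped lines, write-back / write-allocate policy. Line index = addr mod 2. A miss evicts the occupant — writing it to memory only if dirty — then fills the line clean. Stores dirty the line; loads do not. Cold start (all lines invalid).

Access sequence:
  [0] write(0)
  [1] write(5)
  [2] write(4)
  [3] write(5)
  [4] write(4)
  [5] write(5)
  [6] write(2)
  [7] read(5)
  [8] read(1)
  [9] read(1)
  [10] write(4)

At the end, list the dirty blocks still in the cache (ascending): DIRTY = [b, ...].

  0 | W B0 → L0 miss [D]
  1 | W B5 → L1 miss [D]
  2 | W B4 → L0 miss wb→B0 [D]
  3 | W B5 → L1 hit [D]
  4 | W B4 → L0 hit [D]
  5 | W B5 → L1 hit [D]
  6 | W B2 → L0 miss wb→B4 [D]
  7 | R B5 → L1 hit [D]
  8 | R B1 → L1 miss wb→B5 [-]
  9 | R B1 → L1 hit [-]
  10 | W B4 → L0 miss wb→B2 [D]

DIRTY = [4]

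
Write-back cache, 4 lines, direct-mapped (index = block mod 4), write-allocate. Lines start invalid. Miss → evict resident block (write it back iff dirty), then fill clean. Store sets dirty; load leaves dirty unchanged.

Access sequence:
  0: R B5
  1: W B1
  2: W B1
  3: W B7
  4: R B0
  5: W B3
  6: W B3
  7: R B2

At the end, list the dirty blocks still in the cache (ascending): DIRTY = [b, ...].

0: R B5 → L1 miss [-]
1: W B1 → L1 miss [D]
2: W B1 → L1 hit [D]
3: W B7 → L3 miss [D]
4: R B0 → L0 miss [-]
5: W B3 → L3 miss wb→B7 [D]
6: W B3 → L3 hit [D]
7: R B2 → L2 miss [-]

DIRTY = [1, 3]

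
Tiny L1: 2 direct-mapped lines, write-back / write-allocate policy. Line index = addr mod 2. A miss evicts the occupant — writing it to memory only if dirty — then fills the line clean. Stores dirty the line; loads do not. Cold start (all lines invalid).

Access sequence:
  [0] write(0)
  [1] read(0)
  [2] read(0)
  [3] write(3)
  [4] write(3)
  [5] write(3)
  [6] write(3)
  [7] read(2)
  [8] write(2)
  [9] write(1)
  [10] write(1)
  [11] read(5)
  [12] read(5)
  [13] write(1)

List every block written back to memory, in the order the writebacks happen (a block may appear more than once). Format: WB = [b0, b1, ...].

WB = [0, 3, 1]

  0 | W B0 → L0 miss [D]
  1 | R B0 → L0 hit [D]
  2 | R B0 → L0 hit [D]
  3 | W B3 → L1 miss [D]
  4 | W B3 → L1 hit [D]
  5 | W B3 → L1 hit [D]
  6 | W B3 → L1 hit [D]
  7 | R B2 → L0 miss wb→B0 [-]
  8 | W B2 → L0 hit [D]
  9 | W B1 → L1 miss wb→B3 [D]
  10 | W B1 → L1 hit [D]
  11 | R B5 → L1 miss wb→B1 [-]
  12 | R B5 → L1 hit [-]
  13 | W B1 → L1 miss [D]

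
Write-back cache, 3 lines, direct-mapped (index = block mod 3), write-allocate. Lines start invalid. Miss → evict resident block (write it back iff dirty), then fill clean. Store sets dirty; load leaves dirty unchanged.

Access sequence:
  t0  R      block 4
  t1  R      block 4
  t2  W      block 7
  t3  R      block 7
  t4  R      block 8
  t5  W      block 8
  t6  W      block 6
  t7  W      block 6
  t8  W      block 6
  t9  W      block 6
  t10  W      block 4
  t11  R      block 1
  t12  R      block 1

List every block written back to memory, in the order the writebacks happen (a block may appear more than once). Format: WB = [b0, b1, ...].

WB = [7, 4]

0: R B4 → L1 miss [-]
1: R B4 → L1 hit [-]
2: W B7 → L1 miss [D]
3: R B7 → L1 hit [D]
4: R B8 → L2 miss [-]
5: W B8 → L2 hit [D]
6: W B6 → L0 miss [D]
7: W B6 → L0 hit [D]
8: W B6 → L0 hit [D]
9: W B6 → L0 hit [D]
10: W B4 → L1 miss wb→B7 [D]
11: R B1 → L1 miss wb→B4 [-]
12: R B1 → L1 hit [-]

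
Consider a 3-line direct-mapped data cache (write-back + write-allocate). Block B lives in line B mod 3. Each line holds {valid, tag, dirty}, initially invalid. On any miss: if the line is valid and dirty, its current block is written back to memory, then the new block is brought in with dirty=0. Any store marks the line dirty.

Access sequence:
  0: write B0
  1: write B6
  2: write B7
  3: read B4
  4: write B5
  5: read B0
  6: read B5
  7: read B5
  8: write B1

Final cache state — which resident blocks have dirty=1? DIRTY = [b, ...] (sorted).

0: W B0 -> L0 miss  d=D]
1: W B6 -> L0 miss wb->B0  d=D]
2: W B7 -> L1 miss  d=D]
3: R B4 -> L1 miss wb->B7  d=-]
4: W B5 -> L2 miss  d=D]
5: R B0 -> L0 miss wb->B6  d=-]
6: R B5 -> L2 hit  d=D]
7: R B5 -> L2 hit  d=D]
8: W B1 -> L1 miss  d=D]

DIRTY = [1, 5]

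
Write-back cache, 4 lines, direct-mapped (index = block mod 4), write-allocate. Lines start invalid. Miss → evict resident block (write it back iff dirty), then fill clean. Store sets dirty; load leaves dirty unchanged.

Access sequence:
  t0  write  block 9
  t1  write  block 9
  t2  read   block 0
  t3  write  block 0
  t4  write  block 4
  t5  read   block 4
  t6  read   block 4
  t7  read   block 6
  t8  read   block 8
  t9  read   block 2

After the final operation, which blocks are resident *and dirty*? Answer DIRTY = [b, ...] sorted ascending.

DIRTY = [9]

0: W B9 → L1 miss [D]
1: W B9 → L1 hit [D]
2: R B0 → L0 miss [-]
3: W B0 → L0 hit [D]
4: W B4 → L0 miss wb→B0 [D]
5: R B4 → L0 hit [D]
6: R B4 → L0 hit [D]
7: R B6 → L2 miss [-]
8: R B8 → L0 miss wb→B4 [-]
9: R B2 → L2 miss [-]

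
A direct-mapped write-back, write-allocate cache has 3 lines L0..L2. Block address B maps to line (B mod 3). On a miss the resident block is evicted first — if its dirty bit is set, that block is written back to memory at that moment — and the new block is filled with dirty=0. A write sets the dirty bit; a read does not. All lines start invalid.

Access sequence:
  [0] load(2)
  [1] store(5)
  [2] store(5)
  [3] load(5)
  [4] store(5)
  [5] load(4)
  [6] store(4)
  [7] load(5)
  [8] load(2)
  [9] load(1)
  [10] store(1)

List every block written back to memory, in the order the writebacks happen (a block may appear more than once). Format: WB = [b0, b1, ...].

  0 | R B2 → L2 miss [-]
  1 | W B5 → L2 miss [D]
  2 | W B5 → L2 hit [D]
  3 | R B5 → L2 hit [D]
  4 | W B5 → L2 hit [D]
  5 | R B4 → L1 miss [-]
  6 | W B4 → L1 hit [D]
  7 | R B5 → L2 hit [D]
  8 | R B2 → L2 miss wb→B5 [-]
  9 | R B1 → L1 miss wb→B4 [-]
  10 | W B1 → L1 hit [D]

WB = [5, 4]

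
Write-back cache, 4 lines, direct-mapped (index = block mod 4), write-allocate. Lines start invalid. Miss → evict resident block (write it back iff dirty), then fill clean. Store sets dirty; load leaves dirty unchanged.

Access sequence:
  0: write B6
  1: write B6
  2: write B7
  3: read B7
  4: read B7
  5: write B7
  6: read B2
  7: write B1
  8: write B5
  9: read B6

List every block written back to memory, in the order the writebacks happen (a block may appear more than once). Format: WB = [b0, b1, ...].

0: W B6 -> L2 miss  d=D]
1: W B6 -> L2 hit  d=D]
2: W B7 -> L3 miss  d=D]
3: R B7 -> L3 hit  d=D]
4: R B7 -> L3 hit  d=D]
5: W B7 -> L3 hit  d=D]
6: R B2 -> L2 miss wb->B6  d=-]
7: W B1 -> L1 miss  d=D]
8: W B5 -> L1 miss wb->B1  d=D]
9: R B6 -> L2 miss  d=-]

WB = [6, 1]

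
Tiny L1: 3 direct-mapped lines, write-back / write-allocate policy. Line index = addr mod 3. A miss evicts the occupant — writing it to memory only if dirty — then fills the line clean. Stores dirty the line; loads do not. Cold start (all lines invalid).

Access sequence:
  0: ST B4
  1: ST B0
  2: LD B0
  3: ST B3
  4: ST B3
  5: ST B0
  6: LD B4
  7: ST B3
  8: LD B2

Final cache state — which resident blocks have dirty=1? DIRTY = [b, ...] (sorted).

DIRTY = [3, 4]

0: W B4 → L1 miss [D]
1: W B0 → L0 miss [D]
2: R B0 → L0 hit [D]
3: W B3 → L0 miss wb→B0 [D]
4: W B3 → L0 hit [D]
5: W B0 → L0 miss wb→B3 [D]
6: R B4 → L1 hit [D]
7: W B3 → L0 miss wb→B0 [D]
8: R B2 → L2 miss [-]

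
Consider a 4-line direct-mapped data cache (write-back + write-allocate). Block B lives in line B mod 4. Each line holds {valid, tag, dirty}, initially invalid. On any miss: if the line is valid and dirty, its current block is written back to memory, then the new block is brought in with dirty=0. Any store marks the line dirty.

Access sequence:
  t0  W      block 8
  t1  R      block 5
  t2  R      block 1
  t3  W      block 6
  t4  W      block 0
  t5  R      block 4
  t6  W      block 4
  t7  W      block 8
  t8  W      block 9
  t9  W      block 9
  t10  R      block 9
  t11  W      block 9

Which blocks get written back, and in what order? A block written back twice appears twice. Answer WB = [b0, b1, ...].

  0 | W B8 → L0 miss [D]
  1 | R B5 → L1 miss [-]
  2 | R B1 → L1 miss [-]
  3 | W B6 → L2 miss [D]
  4 | W B0 → L0 miss wb→B8 [D]
  5 | R B4 → L0 miss wb→B0 [-]
  6 | W B4 → L0 hit [D]
  7 | W B8 → L0 miss wb→B4 [D]
  8 | W B9 → L1 miss [D]
  9 | W B9 → L1 hit [D]
  10 | R B9 → L1 hit [D]
  11 | W B9 → L1 hit [D]

WB = [8, 0, 4]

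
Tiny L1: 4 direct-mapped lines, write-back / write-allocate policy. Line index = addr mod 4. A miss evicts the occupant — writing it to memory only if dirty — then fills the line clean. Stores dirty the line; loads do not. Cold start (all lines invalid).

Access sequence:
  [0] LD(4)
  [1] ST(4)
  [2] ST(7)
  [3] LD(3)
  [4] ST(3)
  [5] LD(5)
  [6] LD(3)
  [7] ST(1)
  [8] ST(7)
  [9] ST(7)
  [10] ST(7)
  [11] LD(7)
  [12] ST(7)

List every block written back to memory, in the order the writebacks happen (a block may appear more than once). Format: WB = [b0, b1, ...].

WB = [7, 3]

  0 | R B4 → L0 miss [-]
  1 | W B4 → L0 hit [D]
  2 | W B7 → L3 miss [D]
  3 | R B3 → L3 miss wb→B7 [-]
  4 | W B3 → L3 hit [D]
  5 | R B5 → L1 miss [-]
  6 | R B3 → L3 hit [D]
  7 | W B1 → L1 miss [D]
  8 | W B7 → L3 miss wb→B3 [D]
  9 | W B7 → L3 hit [D]
  10 | W B7 → L3 hit [D]
  11 | R B7 → L3 hit [D]
  12 | W B7 → L3 hit [D]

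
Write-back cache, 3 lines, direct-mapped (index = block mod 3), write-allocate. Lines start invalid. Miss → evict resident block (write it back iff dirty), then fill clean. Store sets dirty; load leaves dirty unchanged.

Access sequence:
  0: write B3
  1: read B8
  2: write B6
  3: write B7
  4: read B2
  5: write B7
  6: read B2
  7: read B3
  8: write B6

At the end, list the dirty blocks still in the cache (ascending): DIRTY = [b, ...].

DIRTY = [6, 7]

0: W B3 → L0 miss [D]
1: R B8 → L2 miss [-]
2: W B6 → L0 miss wb→B3 [D]
3: W B7 → L1 miss [D]
4: R B2 → L2 miss [-]
5: W B7 → L1 hit [D]
6: R B2 → L2 hit [-]
7: R B3 → L0 miss wb→B6 [-]
8: W B6 → L0 miss [D]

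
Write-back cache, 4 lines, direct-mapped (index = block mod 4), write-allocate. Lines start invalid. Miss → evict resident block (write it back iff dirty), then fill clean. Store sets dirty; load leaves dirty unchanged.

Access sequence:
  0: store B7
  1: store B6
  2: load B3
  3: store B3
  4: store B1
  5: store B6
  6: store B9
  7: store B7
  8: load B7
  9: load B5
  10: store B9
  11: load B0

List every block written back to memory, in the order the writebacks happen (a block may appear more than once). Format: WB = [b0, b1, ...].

0: W B7 -> L3 miss  d=D]
1: W B6 -> L2 miss  d=D]
2: R B3 -> L3 miss wb->B7  d=-]
3: W B3 -> L3 hit  d=D]
4: W B1 -> L1 miss  d=D]
5: W B6 -> L2 hit  d=D]
6: W B9 -> L1 miss wb->B1  d=D]
7: W B7 -> L3 miss wb->B3  d=D]
8: R B7 -> L3 hit  d=D]
9: R B5 -> L1 miss wb->B9  d=-]
10: W B9 -> L1 miss  d=D]
11: R B0 -> L0 miss  d=-]

WB = [7, 1, 3, 9]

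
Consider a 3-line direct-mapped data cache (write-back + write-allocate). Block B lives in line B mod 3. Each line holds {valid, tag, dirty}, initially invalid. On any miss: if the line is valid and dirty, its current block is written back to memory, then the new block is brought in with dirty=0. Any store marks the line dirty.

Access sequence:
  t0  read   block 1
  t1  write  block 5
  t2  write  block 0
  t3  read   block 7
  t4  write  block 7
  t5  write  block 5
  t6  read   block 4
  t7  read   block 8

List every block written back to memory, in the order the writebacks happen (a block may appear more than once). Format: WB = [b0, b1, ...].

0: R B1 → L1 miss [-]
1: W B5 → L2 miss [D]
2: W B0 → L0 miss [D]
3: R B7 → L1 miss [-]
4: W B7 → L1 hit [D]
5: W B5 → L2 hit [D]
6: R B4 → L1 miss wb→B7 [-]
7: R B8 → L2 miss wb→B5 [-]

WB = [7, 5]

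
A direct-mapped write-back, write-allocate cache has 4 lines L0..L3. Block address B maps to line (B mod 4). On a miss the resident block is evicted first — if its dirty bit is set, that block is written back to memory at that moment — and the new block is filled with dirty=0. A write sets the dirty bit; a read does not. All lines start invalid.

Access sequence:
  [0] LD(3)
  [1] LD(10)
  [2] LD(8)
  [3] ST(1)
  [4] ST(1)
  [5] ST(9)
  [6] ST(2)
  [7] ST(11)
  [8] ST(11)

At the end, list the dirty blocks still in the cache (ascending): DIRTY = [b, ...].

  0 | R B3 → L3 miss [-]
  1 | R B10 → L2 miss [-]
  2 | R B8 → L0 miss [-]
  3 | W B1 → L1 miss [D]
  4 | W B1 → L1 hit [D]
  5 | W B9 → L1 miss wb→B1 [D]
  6 | W B2 → L2 miss [D]
  7 | W B11 → L3 miss [D]
  8 | W B11 → L3 hit [D]

DIRTY = [2, 9, 11]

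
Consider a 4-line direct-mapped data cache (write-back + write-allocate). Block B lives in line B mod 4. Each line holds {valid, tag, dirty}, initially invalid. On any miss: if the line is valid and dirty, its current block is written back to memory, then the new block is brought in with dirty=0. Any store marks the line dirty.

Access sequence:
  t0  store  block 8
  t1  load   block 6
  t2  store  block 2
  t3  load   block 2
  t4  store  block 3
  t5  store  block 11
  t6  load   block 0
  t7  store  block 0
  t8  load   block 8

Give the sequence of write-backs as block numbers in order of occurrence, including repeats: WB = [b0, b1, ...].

WB = [3, 8, 0]

0: W B8 -> L0 miss  d=D]
1: R B6 -> L2 miss  d=-]
2: W B2 -> L2 miss  d=D]
3: R B2 -> L2 hit  d=D]
4: W B3 -> L3 miss  d=D]
5: W B11 -> L3 miss wb->B3  d=D]
6: R B0 -> L0 miss wb->B8  d=-]
7: W B0 -> L0 hit  d=D]
8: R B8 -> L0 miss wb->B0  d=-]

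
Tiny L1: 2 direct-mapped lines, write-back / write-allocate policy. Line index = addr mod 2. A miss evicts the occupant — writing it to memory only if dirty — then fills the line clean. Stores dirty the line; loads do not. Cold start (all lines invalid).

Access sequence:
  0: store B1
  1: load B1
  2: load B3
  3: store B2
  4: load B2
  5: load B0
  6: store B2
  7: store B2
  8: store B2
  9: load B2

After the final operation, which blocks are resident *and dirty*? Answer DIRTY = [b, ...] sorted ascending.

0: W B1 → L1 miss [D]
1: R B1 → L1 hit [D]
2: R B3 → L1 miss wb→B1 [-]
3: W B2 → L0 miss [D]
4: R B2 → L0 hit [D]
5: R B0 → L0 miss wb→B2 [-]
6: W B2 → L0 miss [D]
7: W B2 → L0 hit [D]
8: W B2 → L0 hit [D]
9: R B2 → L0 hit [D]

DIRTY = [2]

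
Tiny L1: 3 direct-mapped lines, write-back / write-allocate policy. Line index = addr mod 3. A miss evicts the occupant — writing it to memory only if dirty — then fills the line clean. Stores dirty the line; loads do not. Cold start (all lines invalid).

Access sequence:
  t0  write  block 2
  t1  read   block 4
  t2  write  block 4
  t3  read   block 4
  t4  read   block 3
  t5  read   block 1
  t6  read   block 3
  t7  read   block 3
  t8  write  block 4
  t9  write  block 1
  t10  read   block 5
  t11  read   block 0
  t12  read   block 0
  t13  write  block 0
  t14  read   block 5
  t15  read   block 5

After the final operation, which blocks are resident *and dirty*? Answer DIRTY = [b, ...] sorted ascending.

DIRTY = [0, 1]

  0 | W B2 → L2 miss [D]
  1 | R B4 → L1 miss [-]
  2 | W B4 → L1 hit [D]
  3 | R B4 → L1 hit [D]
  4 | R B3 → L0 miss [-]
  5 | R B1 → L1 miss wb→B4 [-]
  6 | R B3 → L0 hit [-]
  7 | R B3 → L0 hit [-]
  8 | W B4 → L1 miss [D]
  9 | W B1 → L1 miss wb→B4 [D]
  10 | R B5 → L2 miss wb→B2 [-]
  11 | R B0 → L0 miss [-]
  12 | R B0 → L0 hit [-]
  13 | W B0 → L0 hit [D]
  14 | R B5 → L2 hit [-]
  15 | R B5 → L2 hit [-]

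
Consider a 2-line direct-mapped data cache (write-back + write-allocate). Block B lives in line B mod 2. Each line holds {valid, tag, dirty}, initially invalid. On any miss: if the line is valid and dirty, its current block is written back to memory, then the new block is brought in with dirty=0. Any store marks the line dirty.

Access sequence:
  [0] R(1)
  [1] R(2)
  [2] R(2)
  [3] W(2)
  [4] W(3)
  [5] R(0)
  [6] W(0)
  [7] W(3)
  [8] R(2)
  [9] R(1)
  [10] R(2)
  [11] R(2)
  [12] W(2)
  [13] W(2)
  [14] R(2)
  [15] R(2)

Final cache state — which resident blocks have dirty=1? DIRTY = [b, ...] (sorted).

0: R B1 -> L1 miss  d=-]
1: R B2 -> L0 miss  d=-]
2: R B2 -> L0 hit  d=-]
3: W B2 -> L0 hit  d=D]
4: W B3 -> L1 miss  d=D]
5: R B0 -> L0 miss wb->B2  d=-]
6: W B0 -> L0 hit  d=D]
7: W B3 -> L1 hit  d=D]
8: R B2 -> L0 miss wb->B0  d=-]
9: R B1 -> L1 miss wb->B3  d=-]
10: R B2 -> L0 hit  d=-]
11: R B2 -> L0 hit  d=-]
12: W B2 -> L0 hit  d=D]
13: W B2 -> L0 hit  d=D]
14: R B2 -> L0 hit  d=D]
15: R B2 -> L0 hit  d=D]

DIRTY = [2]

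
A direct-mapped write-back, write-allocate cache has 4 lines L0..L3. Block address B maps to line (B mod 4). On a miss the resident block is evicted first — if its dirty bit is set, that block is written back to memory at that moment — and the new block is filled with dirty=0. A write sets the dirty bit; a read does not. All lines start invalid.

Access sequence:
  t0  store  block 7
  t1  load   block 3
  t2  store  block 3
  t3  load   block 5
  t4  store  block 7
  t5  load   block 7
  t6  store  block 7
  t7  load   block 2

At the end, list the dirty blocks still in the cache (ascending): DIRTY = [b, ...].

0: W B7 -> L3 miss  d=D]
1: R B3 -> L3 miss wb->B7  d=-]
2: W B3 -> L3 hit  d=D]
3: R B5 -> L1 miss  d=-]
4: W B7 -> L3 miss wb->B3  d=D]
5: R B7 -> L3 hit  d=D]
6: W B7 -> L3 hit  d=D]
7: R B2 -> L2 miss  d=-]

DIRTY = [7]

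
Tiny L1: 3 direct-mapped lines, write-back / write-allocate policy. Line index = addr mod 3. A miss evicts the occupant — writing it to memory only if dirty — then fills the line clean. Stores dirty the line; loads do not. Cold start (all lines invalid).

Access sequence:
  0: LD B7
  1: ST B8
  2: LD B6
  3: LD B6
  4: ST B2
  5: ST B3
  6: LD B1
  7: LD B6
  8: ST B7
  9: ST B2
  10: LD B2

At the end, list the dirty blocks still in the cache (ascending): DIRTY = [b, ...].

DIRTY = [2, 7]

  0 | R B7 → L1 miss [-]
  1 | W B8 → L2 miss [D]
  2 | R B6 → L0 miss [-]
  3 | R B6 → L0 hit [-]
  4 | W B2 → L2 miss wb→B8 [D]
  5 | W B3 → L0 miss [D]
  6 | R B1 → L1 miss [-]
  7 | R B6 → L0 miss wb→B3 [-]
  8 | W B7 → L1 miss [D]
  9 | W B2 → L2 hit [D]
  10 | R B2 → L2 hit [D]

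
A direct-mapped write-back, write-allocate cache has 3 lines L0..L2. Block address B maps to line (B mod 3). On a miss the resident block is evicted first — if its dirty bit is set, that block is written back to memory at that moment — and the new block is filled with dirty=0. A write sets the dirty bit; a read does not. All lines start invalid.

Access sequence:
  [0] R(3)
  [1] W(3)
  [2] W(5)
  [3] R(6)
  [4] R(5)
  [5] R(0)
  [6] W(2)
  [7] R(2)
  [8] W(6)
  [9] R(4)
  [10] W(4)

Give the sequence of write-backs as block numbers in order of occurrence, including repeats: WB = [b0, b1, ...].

WB = [3, 5]

  0 | R B3 → L0 miss [-]
  1 | W B3 → L0 hit [D]
  2 | W B5 → L2 miss [D]
  3 | R B6 → L0 miss wb→B3 [-]
  4 | R B5 → L2 hit [D]
  5 | R B0 → L0 miss [-]
  6 | W B2 → L2 miss wb→B5 [D]
  7 | R B2 → L2 hit [D]
  8 | W B6 → L0 miss [D]
  9 | R B4 → L1 miss [-]
  10 | W B4 → L1 hit [D]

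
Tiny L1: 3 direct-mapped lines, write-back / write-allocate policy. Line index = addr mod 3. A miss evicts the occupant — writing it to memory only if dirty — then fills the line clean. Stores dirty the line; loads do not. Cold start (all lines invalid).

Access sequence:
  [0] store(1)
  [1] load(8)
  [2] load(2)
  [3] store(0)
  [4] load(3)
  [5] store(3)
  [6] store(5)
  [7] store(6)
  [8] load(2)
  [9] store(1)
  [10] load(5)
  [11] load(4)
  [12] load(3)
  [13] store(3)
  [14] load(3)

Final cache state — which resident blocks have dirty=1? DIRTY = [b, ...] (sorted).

DIRTY = [3]

0: W B1 -> L1 miss  d=D]
1: R B8 -> L2 miss  d=-]
2: R B2 -> L2 miss  d=-]
3: W B0 -> L0 miss  d=D]
4: R B3 -> L0 miss wb->B0  d=-]
5: W B3 -> L0 hit  d=D]
6: W B5 -> L2 miss  d=D]
7: W B6 -> L0 miss wb->B3  d=D]
8: R B2 -> L2 miss wb->B5  d=-]
9: W B1 -> L1 hit  d=D]
10: R B5 -> L2 miss  d=-]
11: R B4 -> L1 miss wb->B1  d=-]
12: R B3 -> L0 miss wb->B6  d=-]
13: W B3 -> L0 hit  d=D]
14: R B3 -> L0 hit  d=D]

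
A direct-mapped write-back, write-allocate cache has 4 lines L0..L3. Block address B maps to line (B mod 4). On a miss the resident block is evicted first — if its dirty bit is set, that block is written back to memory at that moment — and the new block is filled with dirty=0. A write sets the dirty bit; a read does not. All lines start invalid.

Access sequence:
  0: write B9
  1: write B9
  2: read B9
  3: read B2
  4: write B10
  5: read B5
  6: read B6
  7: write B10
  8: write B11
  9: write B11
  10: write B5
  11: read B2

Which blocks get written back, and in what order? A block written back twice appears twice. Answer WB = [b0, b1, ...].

WB = [9, 10, 10]

0: W B9 -> L1 miss  d=D]
1: W B9 -> L1 hit  d=D]
2: R B9 -> L1 hit  d=D]
3: R B2 -> L2 miss  d=-]
4: W B10 -> L2 miss  d=D]
5: R B5 -> L1 miss wb->B9  d=-]
6: R B6 -> L2 miss wb->B10  d=-]
7: W B10 -> L2 miss  d=D]
8: W B11 -> L3 miss  d=D]
9: W B11 -> L3 hit  d=D]
10: W B5 -> L1 hit  d=D]
11: R B2 -> L2 miss wb->B10  d=-]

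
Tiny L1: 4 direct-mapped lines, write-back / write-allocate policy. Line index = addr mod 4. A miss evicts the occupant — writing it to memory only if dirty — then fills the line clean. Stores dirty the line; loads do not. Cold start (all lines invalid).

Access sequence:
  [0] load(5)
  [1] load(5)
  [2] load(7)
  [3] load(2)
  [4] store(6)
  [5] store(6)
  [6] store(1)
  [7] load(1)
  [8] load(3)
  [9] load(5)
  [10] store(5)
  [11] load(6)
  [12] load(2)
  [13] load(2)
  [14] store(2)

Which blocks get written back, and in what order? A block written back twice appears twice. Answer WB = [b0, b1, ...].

WB = [1, 6]

0: R B5 -> L1 miss  d=-]
1: R B5 -> L1 hit  d=-]
2: R B7 -> L3 miss  d=-]
3: R B2 -> L2 miss  d=-]
4: W B6 -> L2 miss  d=D]
5: W B6 -> L2 hit  d=D]
6: W B1 -> L1 miss  d=D]
7: R B1 -> L1 hit  d=D]
8: R B3 -> L3 miss  d=-]
9: R B5 -> L1 miss wb->B1  d=-]
10: W B5 -> L1 hit  d=D]
11: R B6 -> L2 hit  d=D]
12: R B2 -> L2 miss wb->B6  d=-]
13: R B2 -> L2 hit  d=-]
14: W B2 -> L2 hit  d=D]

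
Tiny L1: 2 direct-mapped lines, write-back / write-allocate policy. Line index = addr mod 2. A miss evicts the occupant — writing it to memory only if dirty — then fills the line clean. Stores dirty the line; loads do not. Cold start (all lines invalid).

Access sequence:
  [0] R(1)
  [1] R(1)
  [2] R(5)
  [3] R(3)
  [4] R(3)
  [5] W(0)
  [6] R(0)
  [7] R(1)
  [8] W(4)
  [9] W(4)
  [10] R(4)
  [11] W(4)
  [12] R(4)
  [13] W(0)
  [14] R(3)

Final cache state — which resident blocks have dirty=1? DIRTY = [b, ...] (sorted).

  0 | R B1 → L1 miss [-]
  1 | R B1 → L1 hit [-]
  2 | R B5 → L1 miss [-]
  3 | R B3 → L1 miss [-]
  4 | R B3 → L1 hit [-]
  5 | W B0 → L0 miss [D]
  6 | R B0 → L0 hit [D]
  7 | R B1 → L1 miss [-]
  8 | W B4 → L0 miss wb→B0 [D]
  9 | W B4 → L0 hit [D]
  10 | R B4 → L0 hit [D]
  11 | W B4 → L0 hit [D]
  12 | R B4 → L0 hit [D]
  13 | W B0 → L0 miss wb→B4 [D]
  14 | R B3 → L1 miss [-]

DIRTY = [0]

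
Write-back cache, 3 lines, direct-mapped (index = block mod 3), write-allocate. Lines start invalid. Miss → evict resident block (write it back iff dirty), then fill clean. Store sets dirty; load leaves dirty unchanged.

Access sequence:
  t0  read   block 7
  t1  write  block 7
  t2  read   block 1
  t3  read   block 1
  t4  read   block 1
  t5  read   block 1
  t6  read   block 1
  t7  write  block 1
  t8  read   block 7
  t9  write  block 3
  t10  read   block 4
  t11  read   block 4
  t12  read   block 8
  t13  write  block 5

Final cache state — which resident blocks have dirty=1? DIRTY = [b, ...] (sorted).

0: R B7 → L1 miss [-]
1: W B7 → L1 hit [D]
2: R B1 → L1 miss wb→B7 [-]
3: R B1 → L1 hit [-]
4: R B1 → L1 hit [-]
5: R B1 → L1 hit [-]
6: R B1 → L1 hit [-]
7: W B1 → L1 hit [D]
8: R B7 → L1 miss wb→B1 [-]
9: W B3 → L0 miss [D]
10: R B4 → L1 miss [-]
11: R B4 → L1 hit [-]
12: R B8 → L2 miss [-]
13: W B5 → L2 miss [D]

DIRTY = [3, 5]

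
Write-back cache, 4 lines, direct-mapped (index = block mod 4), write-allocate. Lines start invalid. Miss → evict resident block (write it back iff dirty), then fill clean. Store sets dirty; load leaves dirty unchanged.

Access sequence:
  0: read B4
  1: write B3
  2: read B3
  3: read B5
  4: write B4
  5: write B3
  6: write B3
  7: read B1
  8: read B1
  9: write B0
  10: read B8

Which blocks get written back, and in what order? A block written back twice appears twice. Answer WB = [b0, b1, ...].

WB = [4, 0]

0: R B4 -> L0 miss  d=-]
1: W B3 -> L3 miss  d=D]
2: R B3 -> L3 hit  d=D]
3: R B5 -> L1 miss  d=-]
4: W B4 -> L0 hit  d=D]
5: W B3 -> L3 hit  d=D]
6: W B3 -> L3 hit  d=D]
7: R B1 -> L1 miss  d=-]
8: R B1 -> L1 hit  d=-]
9: W B0 -> L0 miss wb->B4  d=D]
10: R B8 -> L0 miss wb->B0  d=-]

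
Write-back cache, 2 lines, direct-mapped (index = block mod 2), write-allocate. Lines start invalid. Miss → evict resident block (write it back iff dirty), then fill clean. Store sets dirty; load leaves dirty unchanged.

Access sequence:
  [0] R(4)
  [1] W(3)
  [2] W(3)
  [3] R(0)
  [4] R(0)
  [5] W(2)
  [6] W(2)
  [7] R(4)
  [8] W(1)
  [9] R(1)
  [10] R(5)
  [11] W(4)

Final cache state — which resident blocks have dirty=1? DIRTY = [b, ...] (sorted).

DIRTY = [4]

0: R B4 -> L0 miss  d=-]
1: W B3 -> L1 miss  d=D]
2: W B3 -> L1 hit  d=D]
3: R B0 -> L0 miss  d=-]
4: R B0 -> L0 hit  d=-]
5: W B2 -> L0 miss  d=D]
6: W B2 -> L0 hit  d=D]
7: R B4 -> L0 miss wb->B2  d=-]
8: W B1 -> L1 miss wb->B3  d=D]
9: R B1 -> L1 hit  d=D]
10: R B5 -> L1 miss wb->B1  d=-]
11: W B4 -> L0 hit  d=D]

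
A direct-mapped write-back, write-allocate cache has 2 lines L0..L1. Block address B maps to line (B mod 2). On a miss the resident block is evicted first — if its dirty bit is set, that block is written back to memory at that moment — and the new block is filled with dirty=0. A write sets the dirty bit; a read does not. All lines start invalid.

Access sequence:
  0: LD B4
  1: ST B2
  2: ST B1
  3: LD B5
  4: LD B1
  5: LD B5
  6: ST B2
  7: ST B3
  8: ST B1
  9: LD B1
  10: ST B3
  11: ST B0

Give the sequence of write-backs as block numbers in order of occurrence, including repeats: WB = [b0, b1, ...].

0: R B4 → L0 miss [-]
1: W B2 → L0 miss [D]
2: W B1 → L1 miss [D]
3: R B5 → L1 miss wb→B1 [-]
4: R B1 → L1 miss [-]
5: R B5 → L1 miss [-]
6: W B2 → L0 hit [D]
7: W B3 → L1 miss [D]
8: W B1 → L1 miss wb→B3 [D]
9: R B1 → L1 hit [D]
10: W B3 → L1 miss wb→B1 [D]
11: W B0 → L0 miss wb→B2 [D]

WB = [1, 3, 1, 2]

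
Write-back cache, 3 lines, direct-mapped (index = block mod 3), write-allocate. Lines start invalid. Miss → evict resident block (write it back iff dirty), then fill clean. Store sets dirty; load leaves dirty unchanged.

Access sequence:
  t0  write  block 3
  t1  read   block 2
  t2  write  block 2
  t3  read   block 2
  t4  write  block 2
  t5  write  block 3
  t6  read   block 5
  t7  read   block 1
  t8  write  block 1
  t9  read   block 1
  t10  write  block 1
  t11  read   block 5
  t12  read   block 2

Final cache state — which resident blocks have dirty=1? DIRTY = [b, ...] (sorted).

DIRTY = [1, 3]

  0 | W B3 → L0 miss [D]
  1 | R B2 → L2 miss [-]
  2 | W B2 → L2 hit [D]
  3 | R B2 → L2 hit [D]
  4 | W B2 → L2 hit [D]
  5 | W B3 → L0 hit [D]
  6 | R B5 → L2 miss wb→B2 [-]
  7 | R B1 → L1 miss [-]
  8 | W B1 → L1 hit [D]
  9 | R B1 → L1 hit [D]
  10 | W B1 → L1 hit [D]
  11 | R B5 → L2 hit [-]
  12 | R B2 → L2 miss [-]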